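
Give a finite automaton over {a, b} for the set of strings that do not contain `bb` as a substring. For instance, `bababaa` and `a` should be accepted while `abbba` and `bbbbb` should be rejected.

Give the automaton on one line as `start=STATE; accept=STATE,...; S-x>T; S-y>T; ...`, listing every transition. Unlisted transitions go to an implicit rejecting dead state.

start=q0; accept=q0,q1; q0-a>q0; q0-b>q1; q1-a>q0; q1-b>q2; q2-a>q2; q2-b>q2

This is the complement of 'contains `bb`'. Use the same substring-matching states — q0 through q2 holding how much of `bb` has just been matched — but flip the accepting set: everything except the trap q2 accepts.
With 3 states:
        a   b  
>* q0   q0  q1 
 * q1   q0  q2 
   q2   q2  q2 
(> = start, * = accepting)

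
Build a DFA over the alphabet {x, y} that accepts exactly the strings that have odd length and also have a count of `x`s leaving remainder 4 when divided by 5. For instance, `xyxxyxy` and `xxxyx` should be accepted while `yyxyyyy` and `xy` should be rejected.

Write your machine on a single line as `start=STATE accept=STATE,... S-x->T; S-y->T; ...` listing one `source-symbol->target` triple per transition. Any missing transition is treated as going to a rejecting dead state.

start=q0; accept=q9; q0-x->q1; q0-y->q2; q1-x->q3; q1-y->q4; q2-x->q4; q2-y->q0; q3-x->q5; q3-y->q6; q4-x->q6; q4-y->q1; q5-x->q7; q5-y->q8; q6-x->q8; q6-y->q3; q7-x->q2; q7-y->q9; q8-x->q9; q8-y->q5; q9-x->q0; q9-y->q7

Run two small machines in parallel and take their product. One (2 states) tracks the input length modulo 2; the other (5 states) tracks the count of `x`s modulo 5. Each combined state is a pair, one component from each; accept when both components accept.
With 10 states:
        x   y  
>  q0   q1  q2 
   q1   q3  q4 
   q2   q4  q0 
   q3   q5  q6 
   q4   q6  q1 
   q5   q7  q8 
   q6   q8  q3 
   q7   q2  q9 
   q8   q9  q5 
 * q9   q0  q7 
(> = start, * = accepting)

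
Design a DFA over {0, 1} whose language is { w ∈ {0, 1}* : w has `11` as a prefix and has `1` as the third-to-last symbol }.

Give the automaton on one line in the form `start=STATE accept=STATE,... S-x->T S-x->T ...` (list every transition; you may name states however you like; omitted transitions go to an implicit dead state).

start=q0 accept=q13,q14,q17,q18 q0-0->q1 q0-1->q2 q1-0->q3 q1-1->q4 q2-0->q5 q2-1->q6 q3-0->q7 q3-1->q8 q4-0->q9 q4-1->q10 q5-0->q11 q5-1->q12 q6-0->q13 q6-1->q14 q7-0->q7 q7-1->q8 q8-0->q9 q8-1->q10 q9-0->q11 q9-1->q12 q10-0->q15 q10-1->q16 q11-0->q7 q11-1->q8 q12-0->q9 q12-1->q10 q13-0->q17 q13-1->q18 q14-0->q13 q14-1->q14 q15-0->q11 q15-1->q12 q16-0->q15 q16-1->q16 q17-0->q19 q17-1->q20 q18-0->q21 q18-1->q22 q19-0->q19 q19-1->q20 q20-0->q21 q20-1->q22 q21-0->q17 q21-1->q18 q22-0->q13 q22-1->q14

Handle the two conditions separately and then intersect. The first has 4 states tracking whether the input so far still matches the prefix `11`; the second has 15 states tracking the last 3 symbols read. A product state is a pair (one from each), accepting exactly when both do.
23 states suffice.
          0    1  
>  q0     q1   q2 
   q1     q3   q4 
   q2     q5   q6 
   q3     q7   q8 
   q4     q9  q10 
   q5    q11  q12 
   q6    q13  q14 
   q7     q7   q8 
   q8     q9  q10 
   q9    q11  q12 
   q10   q15  q16 
   q11    q7   q8 
   q12    q9  q10 
 * q13   q17  q18 
 * q14   q13  q14 
   q15   q11  q12 
   q16   q15  q16 
 * q17   q19  q20 
 * q18   q21  q22 
   q19   q19  q20 
   q20   q21  q22 
   q21   q17  q18 
   q22   q13  q14 
(> = start, * = accepting)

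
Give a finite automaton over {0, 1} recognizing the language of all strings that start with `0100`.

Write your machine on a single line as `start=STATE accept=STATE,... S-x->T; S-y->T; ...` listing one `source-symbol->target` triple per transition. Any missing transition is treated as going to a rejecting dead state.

start=A; accept=E; A-0->B; A-1->F; B-0->F; B-1->C; C-0->D; C-1->F; D-0->E; D-1->F; E-0->E; E-1->E; F-0->F; F-1->F

Walk along `0100` while the input agrees: from A take `0` to B, and so on. Any deviation drops to the rejecting sink F. Once E is reached the prefix is confirmed and every continuation is accepted.
       0  1 
>  A   B  F 
   B   F  C 
   C   D  F 
   D   E  F 
 * E   E  E 
   F   F  F 
(> = start, * = accepting)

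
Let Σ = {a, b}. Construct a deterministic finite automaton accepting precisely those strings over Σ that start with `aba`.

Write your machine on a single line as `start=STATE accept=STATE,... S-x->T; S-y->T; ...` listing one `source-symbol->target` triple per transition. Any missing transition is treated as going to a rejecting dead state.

start=q0; accept=q3; q0-a->q1; q0-b->q4; q1-a->q4; q1-b->q2; q2-a->q3; q2-b->q4; q3-a->q3; q3-b->q3; q4-a->q4; q4-b->q4

Walk along `aba` while the input agrees: from q0 take `a` to q1, and so on. Any deviation drops to the rejecting sink q4. Once q3 is reached the prefix is confirmed and every continuation is accepted.
A 5-state machine:
        a   b  
>  q0   q1  q4 
   q1   q4  q2 
   q2   q3  q4 
 * q3   q3  q3 
   q4   q4  q4 
(> = start, * = accepting)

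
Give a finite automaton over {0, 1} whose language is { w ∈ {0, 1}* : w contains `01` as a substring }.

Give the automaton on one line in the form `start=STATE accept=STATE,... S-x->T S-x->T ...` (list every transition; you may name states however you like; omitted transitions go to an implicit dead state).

start=S0 accept=S2 S0-0->S1 S0-1->S0 S1-0->S1 S1-1->S2 S2-0->S2 S2-1->S2

Track how much of `01` has been matched so far: state S0 is no progress, S2 is the absorbing accept state reached once `01` has occurred. Intermediate states record partial matches; on a mismatch, fall back to the longest reusable overlap.
A 3-state machine:
        0   1  
>  S0   S1  S0 
   S1   S1  S2 
 * S2   S2  S2 
(> = start, * = accepting)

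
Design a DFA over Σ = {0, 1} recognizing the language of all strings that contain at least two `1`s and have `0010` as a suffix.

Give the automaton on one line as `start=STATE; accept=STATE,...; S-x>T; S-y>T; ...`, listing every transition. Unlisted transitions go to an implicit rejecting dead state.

Run two small machines in parallel and take their product. One (4 states) tracks the count of `1`s, saturating at 3; the other (5 states) tracks how much of the suffix `0010` has currently been matched. Each combined state is a pair, one component from each; accept when both components accept. Equivalent product states are then merged.
6 states suffice.
        0   1  
>  S0   S0  S1 
   S1   S2  S1 
   S2   S3  S1 
   S3   S3  S4 
   S4   S5  S1 
 * S5   S3  S1 
(> = start, * = accepting)

start=S0; accept=S5; S0-0>S0; S0-1>S1; S1-0>S2; S1-1>S1; S2-0>S3; S2-1>S1; S3-0>S3; S3-1>S4; S4-0>S5; S4-1>S1; S5-0>S3; S5-1>S1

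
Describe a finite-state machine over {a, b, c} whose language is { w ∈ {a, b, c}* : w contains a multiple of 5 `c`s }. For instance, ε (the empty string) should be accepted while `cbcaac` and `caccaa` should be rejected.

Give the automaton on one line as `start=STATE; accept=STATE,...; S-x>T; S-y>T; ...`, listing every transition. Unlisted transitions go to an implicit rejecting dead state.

start=q0; accept=q0; q0-a>q0; q0-b>q0; q0-c>q1; q1-a>q1; q1-b>q1; q1-c>q2; q2-a>q2; q2-b>q2; q2-c>q3; q3-a>q3; q3-b>q3; q3-c>q4; q4-a>q4; q4-b>q4; q4-c>q0

The only thing that matters is how many `c`s have appeared, reduced mod 5. Use one state per residue: q0 for 0, …, q4 for 4. Reading `c` moves to the next residue; anything else stays put. q0 is accepting.
5 states suffice.
        a   b   c  
>* q0   q0  q0  q1 
   q1   q1  q1  q2 
   q2   q2  q2  q3 
   q3   q3  q3  q4 
   q4   q4  q4  q0 
(> = start, * = accepting)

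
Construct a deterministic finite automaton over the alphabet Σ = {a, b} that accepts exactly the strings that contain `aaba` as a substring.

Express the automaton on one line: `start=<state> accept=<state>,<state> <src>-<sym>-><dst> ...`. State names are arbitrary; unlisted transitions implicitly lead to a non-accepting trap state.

Track how much of `aaba` has been matched so far: state q0 is no progress, q4 is the absorbing accept state reached once `aaba` has occurred. Intermediate states record partial matches; on a mismatch, fall back to the longest reusable overlap.
5 states suffice.
        a   b  
>  q0   q1  q0 
   q1   q2  q0 
   q2   q2  q3 
   q3   q4  q0 
 * q4   q4  q4 
(> = start, * = accepting)

start=q0 accept=q4 q0-a->q1 q0-b->q0 q1-a->q2 q1-b->q0 q2-a->q2 q2-b->q3 q3-a->q4 q3-b->q0 q4-a->q4 q4-b->q4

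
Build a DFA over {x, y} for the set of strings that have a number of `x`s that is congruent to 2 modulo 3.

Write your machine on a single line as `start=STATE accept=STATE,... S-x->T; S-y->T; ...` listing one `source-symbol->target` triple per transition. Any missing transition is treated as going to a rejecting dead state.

start=s0; accept=s2; s0-x->s1; s0-y->s0; s1-x->s2; s1-y->s1; s2-x->s0; s2-y->s2

The only thing that matters is how many `x`s have appeared, reduced mod 3. Use one state per residue: s0 for 0, …, s2 for 2. Reading `x` moves to the next residue; anything else stays put. s2 is accepting.
        x   y  
>  s0   s1  s0 
   s1   s2  s1 
 * s2   s0  s2 
(> = start, * = accepting)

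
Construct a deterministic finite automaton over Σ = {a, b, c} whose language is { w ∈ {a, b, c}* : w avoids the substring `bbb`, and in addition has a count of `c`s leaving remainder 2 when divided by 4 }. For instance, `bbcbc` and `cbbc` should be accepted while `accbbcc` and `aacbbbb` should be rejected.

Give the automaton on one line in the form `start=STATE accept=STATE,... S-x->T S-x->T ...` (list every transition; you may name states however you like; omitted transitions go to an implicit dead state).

start=q0 accept=q5,q8,q11 q0-a->q0 q0-b->q1 q0-c->q2 q1-a->q0 q1-b->q3 q1-c->q2 q2-a->q2 q2-b->q4 q2-c->q5 q3-a->q0 q3-b->q6 q3-c->q2 q4-a->q2 q4-b->q7 q4-c->q5 q5-a->q5 q5-b->q8 q5-c->q9 q6-a->q6 q6-b->q6 q6-c->q10 q7-a->q2 q7-b->q10 q7-c->q5 q8-a->q5 q8-b->q11 q8-c->q9 q9-a->q9 q9-b->q12 q9-c->q0 q10-a->q10 q10-b->q10 q10-c->q13 q11-a->q5 q11-b->q13 q11-c->q9 q12-a->q9 q12-b->q14 q12-c->q0 q13-a->q13 q13-b->q13 q13-c->q15 q14-a->q9 q14-b->q15 q14-c->q0 q15-a->q15 q15-b->q15 q15-c->q6

Build one automaton per condition and run them in lockstep. The first has 4 states tracking partial matches of the forbidden pattern `bbb`; the second has 4 states tracking the count of `c`s modulo 4. A product state is a pair (one from each), accepting exactly when both do.
With 16 states:
          a    b    c  
>  q0     q0   q1   q2 
   q1     q0   q3   q2 
   q2     q2   q4   q5 
   q3     q0   q6   q2 
   q4     q2   q7   q5 
 * q5     q5   q8   q9 
   q6     q6   q6  q10 
   q7     q2  q10   q5 
 * q8     q5  q11   q9 
   q9     q9  q12   q0 
   q10   q10  q10  q13 
 * q11    q5  q13   q9 
   q12    q9  q14   q0 
   q13   q13  q13  q15 
   q14    q9  q15   q0 
   q15   q15  q15   q6 
(> = start, * = accepting)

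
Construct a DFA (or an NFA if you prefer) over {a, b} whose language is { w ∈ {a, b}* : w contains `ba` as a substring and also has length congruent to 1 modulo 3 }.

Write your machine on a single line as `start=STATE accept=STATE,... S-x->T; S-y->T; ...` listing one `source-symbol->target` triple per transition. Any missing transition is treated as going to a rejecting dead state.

start=S0; accept=S8; S0-a->S1; S0-b->S2; S1-a->S3; S1-b->S4; S2-a->S5; S2-b->S4; S3-a->S0; S3-b->S6; S4-a->S7; S4-b->S6; S5-a->S7; S5-b->S7; S6-a->S8; S6-b->S2; S7-a->S8; S7-b->S8; S8-a->S5; S8-b->S5

Run two small machines in parallel and take their product. One (3 states) tracks whether and how much of `ba` has been seen; the other (3 states) tracks the input length modulo 3. Each combined state is a pair, one component from each; accept when both components accept.
A 9-state machine:
        a   b  
>  S0   S1  S2 
   S1   S3  S4 
   S2   S5  S4 
   S3   S0  S6 
   S4   S7  S6 
   S5   S7  S7 
   S6   S8  S2 
   S7   S8  S8 
 * S8   S5  S5 
(> = start, * = accepting)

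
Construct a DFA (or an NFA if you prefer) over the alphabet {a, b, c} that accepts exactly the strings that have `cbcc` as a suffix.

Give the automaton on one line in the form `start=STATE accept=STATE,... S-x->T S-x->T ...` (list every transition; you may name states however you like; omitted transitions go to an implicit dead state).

Let each state record the length of the longest suffix of the input read so far that is also a prefix of `cbcc`. S1 means the last symbol is `c`; S2 means the last 2 symbols are `cb`; S3 means the last 3 symbols are `cbc`; S4 means the last 4 symbols are `cbcc`. Accept only at S4, where the string currently ends in `cbcc`.
A 5-state machine:
        a   b   c  
>  S0   S0  S0  S1 
   S1   S0  S2  S1 
   S2   S0  S0  S3 
   S3   S0  S2  S4 
 * S4   S0  S2  S1 
(> = start, * = accepting)

start=S0 accept=S4 S0-a->S0 S0-b->S0 S0-c->S1 S1-a->S0 S1-b->S2 S1-c->S1 S2-a->S0 S2-b->S0 S2-c->S3 S3-a->S0 S3-b->S2 S3-c->S4 S4-a->S0 S4-b->S2 S4-c->S1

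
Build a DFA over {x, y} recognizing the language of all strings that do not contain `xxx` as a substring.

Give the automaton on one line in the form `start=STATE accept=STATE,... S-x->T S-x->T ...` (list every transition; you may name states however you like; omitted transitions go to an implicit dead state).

Track partial matches of the forbidden pattern `xxx`. State D is a dead state reached once `xxx` has occurred; every other state accepts. A means no part of `xxx` is currently matched.
With 4 states:
       x  y 
>* A   B  A 
 * B   C  A 
 * C   D  A 
   D   D  D 
(> = start, * = accepting)

start=A accept=A,B,C A-x->B A-y->A B-x->C B-y->A C-x->D C-y->A D-x->D D-y->D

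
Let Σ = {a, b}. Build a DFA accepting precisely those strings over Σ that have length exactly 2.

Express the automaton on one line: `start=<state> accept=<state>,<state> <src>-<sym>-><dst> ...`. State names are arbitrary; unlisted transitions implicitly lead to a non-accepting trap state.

start=q0 accept=q2 q0-a->q1 q0-b->q1 q1-a->q2 q1-b->q2 q2-a->q3 q2-b->q3 q3-a->q3 q3-b->q3

Count input length up to 3: every symbol moves from q0 toward q3, which means 'more than 2' and absorbs. Accept from {q2}.
4 states suffice.
        a   b  
>  q0   q1  q1 
   q1   q2  q2 
 * q2   q3  q3 
   q3   q3  q3 
(> = start, * = accepting)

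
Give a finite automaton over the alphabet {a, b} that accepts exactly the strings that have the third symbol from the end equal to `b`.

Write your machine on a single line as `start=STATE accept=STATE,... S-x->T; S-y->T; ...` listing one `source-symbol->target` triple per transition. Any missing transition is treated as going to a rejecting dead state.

start=q0; accept=q11,q12,q13,q14; q0-a->q1; q0-b->q2; q1-a->q3; q1-b->q4; q2-a->q5; q2-b->q6; q3-a->q7; q3-b->q8; q4-a->q9; q4-b->q10; q5-a->q11; q5-b->q12; q6-a->q13; q6-b->q14; q7-a->q7; q7-b->q8; q8-a->q9; q8-b->q10; q9-a->q11; q9-b->q12; q10-a->q13; q10-b->q14; q11-a->q7; q11-b->q8; q12-a->q9; q12-b->q10; q13-a->q11; q13-b->q12; q14-a->q13; q14-b->q14

Because acceptance depends on a position counted from the end, the machine has to buffer the most recent 3 symbols. Make each state the string of the last up-to-3 symbols read; on input `x` shift the window left and append `x`. Accept when the buffered window has length 3 and begins with `b`.
A 15-state machine:
          a    b  
>  q0     q1   q2 
   q1     q3   q4 
   q2     q5   q6 
   q3     q7   q8 
   q4     q9  q10 
   q5    q11  q12 
   q6    q13  q14 
   q7     q7   q8 
   q8     q9  q10 
   q9    q11  q12 
   q10   q13  q14 
 * q11    q7   q8 
 * q12    q9  q10 
 * q13   q11  q12 
 * q14   q13  q14 
(> = start, * = accepting)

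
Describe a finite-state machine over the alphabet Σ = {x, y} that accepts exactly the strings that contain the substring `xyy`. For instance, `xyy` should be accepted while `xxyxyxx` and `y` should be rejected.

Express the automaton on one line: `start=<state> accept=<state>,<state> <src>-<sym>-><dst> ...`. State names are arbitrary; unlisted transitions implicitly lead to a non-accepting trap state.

start=A accept=D A-x->B A-y->A B-x->B B-y->C C-x->B C-y->D D-x->D D-y->D

Track how much of `xyy` has been matched so far: state A is no progress, D is the absorbing accept state reached once `xyy` has occurred. Intermediate states record partial matches; on a mismatch, fall back to the longest reusable overlap.
With 4 states:
       x  y 
>  A   B  A 
   B   B  C 
   C   B  D 
 * D   D  D 
(> = start, * = accepting)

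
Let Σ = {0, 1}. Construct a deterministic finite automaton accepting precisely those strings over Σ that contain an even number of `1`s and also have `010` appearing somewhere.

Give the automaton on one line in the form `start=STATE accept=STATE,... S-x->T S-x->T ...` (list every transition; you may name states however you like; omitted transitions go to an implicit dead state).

Handle the two conditions separately and then intersect. The first has 2 states tracking the count of `1`s modulo 2; the second has 4 states tracking whether and how much of `010` has been seen. A product state is a pair (one from each), accepting exactly when both do.
8 states suffice.
        0   1  
>  s0   s1  s2 
   s1   s1  s3 
   s2   s4  s0 
   s3   s5  s0 
   s4   s4  s6 
   s5   s5  s7 
   s6   s7  s2 
 * s7   s7  s5 
(> = start, * = accepting)

start=s0 accept=s7 s0-0->s1 s0-1->s2 s1-0->s1 s1-1->s3 s2-0->s4 s2-1->s0 s3-0->s5 s3-1->s0 s4-0->s4 s4-1->s6 s5-0->s5 s5-1->s7 s6-0->s7 s6-1->s2 s7-0->s7 s7-1->s5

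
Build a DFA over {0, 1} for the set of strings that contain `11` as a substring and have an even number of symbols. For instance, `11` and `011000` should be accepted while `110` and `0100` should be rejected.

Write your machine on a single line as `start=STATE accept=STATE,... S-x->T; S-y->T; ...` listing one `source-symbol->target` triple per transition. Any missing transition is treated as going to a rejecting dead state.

Handle the two conditions separately and then intersect. The first has 3 states tracking whether and how much of `11` has been seen; the second has 2 states tracking the input length modulo 2. A product state is a pair (one from each), accepting exactly when both do.
        0   1  
>  q0   q1  q2 
   q1   q0  q3 
   q2   q0  q4 
   q3   q1  q5 
 * q4   q5  q5 
   q5   q4  q4 
(> = start, * = accepting)

start=q0; accept=q4; q0-0->q1; q0-1->q2; q1-0->q0; q1-1->q3; q2-0->q0; q2-1->q4; q3-0->q1; q3-1->q5; q4-0->q5; q4-1->q5; q5-0->q4; q5-1->q4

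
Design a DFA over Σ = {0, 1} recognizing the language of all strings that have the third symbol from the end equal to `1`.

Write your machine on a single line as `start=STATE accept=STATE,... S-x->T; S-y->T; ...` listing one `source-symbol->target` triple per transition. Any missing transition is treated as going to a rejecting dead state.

start=s0; accept=s11,s12,s13,s14; s0-0->s1; s0-1->s2; s1-0->s3; s1-1->s4; s2-0->s5; s2-1->s6; s3-0->s7; s3-1->s8; s4-0->s9; s4-1->s10; s5-0->s11; s5-1->s12; s6-0->s13; s6-1->s14; s7-0->s7; s7-1->s8; s8-0->s9; s8-1->s10; s9-0->s11; s9-1->s12; s10-0->s13; s10-1->s14; s11-0->s7; s11-1->s8; s12-0->s9; s12-1->s10; s13-0->s11; s13-1->s12; s14-0->s13; s14-1->s14

A DFA must remember the last 3 symbols (since which symbol is third-to-last isn't known until the input ends). Use one state per possible window of the last ≤3 symbols; accept from those whose window starts with `1`.
15 states suffice.
          0    1  
>  s0     s1   s2 
   s1     s3   s4 
   s2     s5   s6 
   s3     s7   s8 
   s4     s9  s10 
   s5    s11  s12 
   s6    s13  s14 
   s7     s7   s8 
   s8     s9  s10 
   s9    s11  s12 
   s10   s13  s14 
 * s11    s7   s8 
 * s12    s9  s10 
 * s13   s11  s12 
 * s14   s13  s14 
(> = start, * = accepting)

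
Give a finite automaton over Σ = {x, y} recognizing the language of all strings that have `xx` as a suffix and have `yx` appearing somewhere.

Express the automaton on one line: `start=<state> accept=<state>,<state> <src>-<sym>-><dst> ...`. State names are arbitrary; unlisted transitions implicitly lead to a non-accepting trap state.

start=q0 accept=q3 q0-x->q0 q0-y->q1 q1-x->q2 q1-y->q1 q2-x->q3 q2-y->q1 q3-x->q3 q3-y->q1

Handle the two conditions separately and then intersect. One (3 states) tracks how much of the suffix `xx` has currently been matched; the other (3 states) tracks whether and how much of `yx` has been seen. Each combined state is a pair, one component from each; accept when both components accept. Equivalent product states are then merged.
4 states suffice.
        x   y  
>  q0   q0  q1 
   q1   q2  q1 
   q2   q3  q1 
 * q3   q3  q1 
(> = start, * = accepting)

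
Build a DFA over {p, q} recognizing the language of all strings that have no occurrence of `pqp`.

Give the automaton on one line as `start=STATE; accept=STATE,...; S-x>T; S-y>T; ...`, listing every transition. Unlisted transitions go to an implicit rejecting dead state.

Track partial matches of the forbidden pattern `pqp`. State s3 is a dead state reached once `pqp` has occurred; every other state accepts. s0 means no part of `pqp` is currently matched.
        p   q  
>* s0   s1  s0 
 * s1   s1  s2 
 * s2   s3  s0 
   s3   s3  s3 
(> = start, * = accepting)

start=s0; accept=s0,s1,s2; s0-p>s1; s0-q>s0; s1-p>s1; s1-q>s2; s2-p>s3; s2-q>s0; s3-p>s3; s3-q>s3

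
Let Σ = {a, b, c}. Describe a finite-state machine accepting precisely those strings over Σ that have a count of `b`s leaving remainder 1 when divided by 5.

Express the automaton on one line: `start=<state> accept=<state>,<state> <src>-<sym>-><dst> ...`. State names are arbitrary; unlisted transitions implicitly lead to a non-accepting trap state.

Keep the running count of `b`s modulo 5: each `b` advances along the cycle q0 → q1 → q2 → q3 → q4 → q0 while other symbols loop. Accept at q1.
With 5 states:
        a   b   c  
>  q0   q0  q1  q0 
 * q1   q1  q2  q1 
   q2   q2  q3  q2 
   q3   q3  q4  q3 
   q4   q4  q0  q4 
(> = start, * = accepting)

start=q0 accept=q1 q0-a->q0 q0-b->q1 q0-c->q0 q1-a->q1 q1-b->q2 q1-c->q1 q2-a->q2 q2-b->q3 q2-c->q2 q3-a->q3 q3-b->q4 q3-c->q3 q4-a->q4 q4-b->q0 q4-c->q4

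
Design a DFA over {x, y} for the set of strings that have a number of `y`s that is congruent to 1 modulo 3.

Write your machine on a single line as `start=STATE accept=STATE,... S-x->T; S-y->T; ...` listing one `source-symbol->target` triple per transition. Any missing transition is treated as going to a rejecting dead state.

The only thing that matters is how many `y`s have appeared, reduced mod 3. Use one state per residue: q0 for 0, …, q2 for 2. Reading `y` moves to the next residue; anything else stays put. q1 is accepting.
A 3-state machine:
        x   y  
>  q0   q0  q1 
 * q1   q1  q2 
   q2   q2  q0 
(> = start, * = accepting)

start=q0; accept=q1; q0-x->q0; q0-y->q1; q1-x->q1; q1-y->q2; q2-x->q2; q2-y->q0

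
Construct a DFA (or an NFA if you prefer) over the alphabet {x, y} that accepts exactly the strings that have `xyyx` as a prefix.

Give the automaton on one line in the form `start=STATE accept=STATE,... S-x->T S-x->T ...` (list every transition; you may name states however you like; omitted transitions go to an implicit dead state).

Check the first 4 symbols one by one: s0 through s3 record how many have matched `xyyx` so far; any wrong symbol goes to the dead state s5. After all 4 match we enter the accepting sink s4.
With 6 states:
        x   y  
>  s0   s1  s5 
   s1   s5  s2 
   s2   s5  s3 
   s3   s4  s5 
 * s4   s4  s4 
   s5   s5  s5 
(> = start, * = accepting)

start=s0 accept=s4 s0-x->s1 s0-y->s5 s1-x->s5 s1-y->s2 s2-x->s5 s2-y->s3 s3-x->s4 s3-y->s5 s4-x->s4 s4-y->s4 s5-x->s5 s5-y->s5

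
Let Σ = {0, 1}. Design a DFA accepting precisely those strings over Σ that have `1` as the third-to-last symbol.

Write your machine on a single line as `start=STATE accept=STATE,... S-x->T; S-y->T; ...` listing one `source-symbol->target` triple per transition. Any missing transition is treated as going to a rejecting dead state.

A DFA must remember the last 3 symbols (since which symbol is third-to-last isn't known until the input ends). Use one state per possible window of the last ≤3 symbols; accept from those whose window starts with `1`.
          0    1  
>  s0     s1   s2 
   s1     s3   s4 
   s2     s5   s6 
   s3     s7   s8 
   s4     s9  s10 
   s5    s11  s12 
   s6    s13  s14 
   s7     s7   s8 
   s8     s9  s10 
   s9    s11  s12 
   s10   s13  s14 
 * s11    s7   s8 
 * s12    s9  s10 
 * s13   s11  s12 
 * s14   s13  s14 
(> = start, * = accepting)

start=s0; accept=s11,s12,s13,s14; s0-0->s1; s0-1->s2; s1-0->s3; s1-1->s4; s2-0->s5; s2-1->s6; s3-0->s7; s3-1->s8; s4-0->s9; s4-1->s10; s5-0->s11; s5-1->s12; s6-0->s13; s6-1->s14; s7-0->s7; s7-1->s8; s8-0->s9; s8-1->s10; s9-0->s11; s9-1->s12; s10-0->s13; s10-1->s14; s11-0->s7; s11-1->s8; s12-0->s9; s12-1->s10; s13-0->s11; s13-1->s12; s14-0->s13; s14-1->s14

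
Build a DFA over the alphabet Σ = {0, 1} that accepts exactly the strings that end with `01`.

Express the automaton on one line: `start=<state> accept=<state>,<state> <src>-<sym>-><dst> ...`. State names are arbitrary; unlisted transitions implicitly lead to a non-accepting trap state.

start=q0 accept=q2 q0-0->q1 q0-1->q0 q1-0->q1 q1-1->q2 q2-0->q1 q2-1->q0

Let each state record the length of the longest suffix of the input read so far that is also a prefix of `01`. q1 means the last symbol is `0`; q2 means the last 2 symbols are `01`. Accept only at q2, where the string currently ends in `01`.
A 3-state machine:
        0   1  
>  q0   q1  q0 
   q1   q1  q2 
 * q2   q1  q0 
(> = start, * = accepting)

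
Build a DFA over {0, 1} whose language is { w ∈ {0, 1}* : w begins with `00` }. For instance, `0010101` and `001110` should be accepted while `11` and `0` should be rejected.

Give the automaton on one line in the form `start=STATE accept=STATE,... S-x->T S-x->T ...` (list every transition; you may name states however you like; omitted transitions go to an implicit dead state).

start=s0 accept=s2 s0-0->s1 s0-1->s3 s1-0->s2 s1-1->s3 s2-0->s2 s2-1->s2 s3-0->s3 s3-1->s3

Walk along `00` while the input agrees: from s0 take `0` to s1, and so on. Any deviation drops to the rejecting sink s3. Once s2 is reached the prefix is confirmed and every continuation is accepted.
With 4 states:
        0   1  
>  s0   s1  s3 
   s1   s2  s3 
 * s2   s2  s2 
   s3   s3  s3 
(> = start, * = accepting)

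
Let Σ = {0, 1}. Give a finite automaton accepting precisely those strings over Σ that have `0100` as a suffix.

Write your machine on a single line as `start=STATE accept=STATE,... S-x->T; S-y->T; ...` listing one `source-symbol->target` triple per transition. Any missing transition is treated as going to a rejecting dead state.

Remember how much of `0100` the current input suffix matches. State A means no match yet; B means the last symbol is `0`; C means the last 2 symbols are `01`; D means the last 3 symbols are `010`; E means the last 4 symbols are `0100`. Only E accepts. On a mismatch, fall back to the longest proper suffix that is still a prefix of `0100`.
With 5 states:
       0  1 
>  A   B  A 
   B   B  C 
   C   D  A 
   D   E  C 
 * E   B  C 
(> = start, * = accepting)

start=A; accept=E; A-0->B; A-1->A; B-0->B; B-1->C; C-0->D; C-1->A; D-0->E; D-1->C; E-0->B; E-1->C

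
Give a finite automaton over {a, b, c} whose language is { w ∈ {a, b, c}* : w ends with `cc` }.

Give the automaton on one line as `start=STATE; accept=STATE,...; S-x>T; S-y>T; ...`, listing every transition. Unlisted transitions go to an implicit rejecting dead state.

start=q0; accept=q2; q0-a>q0; q0-b>q0; q0-c>q1; q1-a>q0; q1-b>q0; q1-c>q2; q2-a>q0; q2-b>q0; q2-c>q2

Let each state record the length of the longest suffix of the input read so far that is also a prefix of `cc`. q1 means the last symbol is `c`; q2 means the last 2 symbols are `cc`. Accept only at q2, where the string currently ends in `cc`.
With 3 states:
        a   b   c  
>  q0   q0  q0  q1 
   q1   q0  q0  q2 
 * q2   q0  q0  q2 
(> = start, * = accepting)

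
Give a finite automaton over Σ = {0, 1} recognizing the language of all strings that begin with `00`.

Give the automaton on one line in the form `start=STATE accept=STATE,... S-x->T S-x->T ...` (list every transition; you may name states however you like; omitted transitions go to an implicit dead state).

Check the first 2 symbols one by one: A through B record how many have matched `00` so far; any wrong symbol goes to the dead state D. After all 2 match we enter the accepting sink C.
       0  1 
>  A   B  D 
   B   C  D 
 * C   C  C 
   D   D  D 
(> = start, * = accepting)

start=A accept=C A-0->B A-1->D B-0->C B-1->D C-0->C C-1->C D-0->D D-1->D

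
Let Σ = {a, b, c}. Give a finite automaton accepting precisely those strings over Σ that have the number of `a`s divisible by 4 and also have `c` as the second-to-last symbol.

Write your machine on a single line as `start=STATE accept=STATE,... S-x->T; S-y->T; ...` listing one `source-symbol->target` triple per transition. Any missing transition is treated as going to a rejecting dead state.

Run two small machines in parallel and take their product. One (4 states) tracks the count of `a`s modulo 4; the other (13 states) tracks the last 2 symbols read. Each combined state is a pair, one component from each; accept when both components accept. Minimizing collapses redundant product states.
An 8-state machine:
        a   b   c  
>  q0   q1  q0  q2 
   q1   q3  q1  q1 
   q2   q1  q4  q5 
   q3   q6  q3  q3 
 * q4   q1  q0  q2 
 * q5   q1  q4  q5 
   q6   q0  q6  q7 
   q7   q4  q6  q7 
(> = start, * = accepting)

start=q0; accept=q4,q5; q0-a->q1; q0-b->q0; q0-c->q2; q1-a->q3; q1-b->q1; q1-c->q1; q2-a->q1; q2-b->q4; q2-c->q5; q3-a->q6; q3-b->q3; q3-c->q3; q4-a->q1; q4-b->q0; q4-c->q2; q5-a->q1; q5-b->q4; q5-c->q5; q6-a->q0; q6-b->q6; q6-c->q7; q7-a->q4; q7-b->q6; q7-c->q7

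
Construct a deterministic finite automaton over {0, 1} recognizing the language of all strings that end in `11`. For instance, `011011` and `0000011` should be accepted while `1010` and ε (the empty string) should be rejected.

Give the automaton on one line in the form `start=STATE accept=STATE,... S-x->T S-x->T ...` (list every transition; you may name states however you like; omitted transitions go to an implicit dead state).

Remember how much of `11` the current input suffix matches. State q0 means no match yet; q1 means the last symbol is `1`; q2 means the last 2 symbols are `11`. Only q2 accepts. On a mismatch, fall back to the longest proper suffix that is still a prefix of `11`.
        0   1  
>  q0   q0  q1 
   q1   q0  q2 
 * q2   q0  q2 
(> = start, * = accepting)

start=q0 accept=q2 q0-0->q0 q0-1->q1 q1-0->q0 q1-1->q2 q2-0->q0 q2-1->q2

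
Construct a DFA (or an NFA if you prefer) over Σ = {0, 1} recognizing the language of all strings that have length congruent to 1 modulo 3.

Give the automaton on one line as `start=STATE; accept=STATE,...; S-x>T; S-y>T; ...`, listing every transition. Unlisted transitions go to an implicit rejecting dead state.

start=S0; accept=S1; S0-0>S1; S0-1>S1; S1-0>S2; S1-1>S2; S2-0>S0; S2-1>S0

Only the length mod 3 matters, so use a 3-cycle: from any state, every input symbol moves to the next state, wrapping S2 back to S0. Mark S1 accepting.
A 3-state machine:
        0   1  
>  S0   S1  S1 
 * S1   S2  S2 
   S2   S0  S0 
(> = start, * = accepting)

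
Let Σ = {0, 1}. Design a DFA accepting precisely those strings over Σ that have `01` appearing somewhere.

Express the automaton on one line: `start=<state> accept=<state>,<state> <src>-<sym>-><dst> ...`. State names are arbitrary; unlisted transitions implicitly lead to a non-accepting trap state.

States S0..S1 record the length of the longest prefix of `01` that matches the current input suffix. Reaching S2 means `01` has been seen, and we stay there forever. Accept from S2.
With 3 states:
        0   1  
>  S0   S1  S0 
   S1   S1  S2 
 * S2   S2  S2 
(> = start, * = accepting)

start=S0 accept=S2 S0-0->S1 S0-1->S0 S1-0->S1 S1-1->S2 S2-0->S2 S2-1->S2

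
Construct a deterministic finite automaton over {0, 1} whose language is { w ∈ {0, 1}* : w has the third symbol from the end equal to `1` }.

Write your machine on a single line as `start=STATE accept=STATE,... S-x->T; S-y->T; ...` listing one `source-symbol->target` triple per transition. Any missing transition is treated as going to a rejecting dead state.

start=s0; accept=s11,s12,s13,s14; s0-0->s1; s0-1->s2; s1-0->s3; s1-1->s4; s2-0->s5; s2-1->s6; s3-0->s7; s3-1->s8; s4-0->s9; s4-1->s10; s5-0->s11; s5-1->s12; s6-0->s13; s6-1->s14; s7-0->s7; s7-1->s8; s8-0->s9; s8-1->s10; s9-0->s11; s9-1->s12; s10-0->s13; s10-1->s14; s11-0->s7; s11-1->s8; s12-0->s9; s12-1->s10; s13-0->s11; s13-1->s12; s14-0->s13; s14-1->s14

A DFA must remember the last 3 symbols (since which symbol is third-to-last isn't known until the input ends). Use one state per possible window of the last ≤3 symbols; accept from those whose window starts with `1`.
A 15-state machine:
          0    1  
>  s0     s1   s2 
   s1     s3   s4 
   s2     s5   s6 
   s3     s7   s8 
   s4     s9  s10 
   s5    s11  s12 
   s6    s13  s14 
   s7     s7   s8 
   s8     s9  s10 
   s9    s11  s12 
   s10   s13  s14 
 * s11    s7   s8 
 * s12    s9  s10 
 * s13   s11  s12 
 * s14   s13  s14 
(> = start, * = accepting)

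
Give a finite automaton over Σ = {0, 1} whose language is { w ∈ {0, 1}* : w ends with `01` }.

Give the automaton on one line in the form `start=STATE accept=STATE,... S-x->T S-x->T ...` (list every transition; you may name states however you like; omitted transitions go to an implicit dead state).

Let each state record the length of the longest suffix of the input read so far that is also a prefix of `01`. B means the last symbol is `0`; C means the last 2 symbols are `01`. Accept only at C, where the string currently ends in `01`.
A 3-state machine:
       0  1 
>  A   B  A 
   B   B  C 
 * C   B  A 
(> = start, * = accepting)

start=A accept=C A-0->B A-1->A B-0->B B-1->C C-0->B C-1->A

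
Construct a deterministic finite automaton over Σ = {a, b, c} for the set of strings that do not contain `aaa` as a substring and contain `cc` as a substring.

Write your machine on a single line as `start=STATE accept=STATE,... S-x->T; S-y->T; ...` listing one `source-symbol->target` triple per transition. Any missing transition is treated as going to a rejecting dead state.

Run two small machines in parallel and take their product. One (4 states) tracks partial matches of the forbidden pattern `aaa`; the other (3 states) tracks whether and how much of `cc` has been seen. Each combined state is a pair, one component from each; accept when both components accept. Equivalent product states are then merged.
        a   b   c  
>  q0   q1  q0  q2 
   q1   q3  q0  q2 
   q2   q1  q0  q4 
   q3   q5  q0  q2 
 * q4   q6  q4  q4 
   q5   q5  q5  q5 
 * q6   q7  q4  q4 
 * q7   q5  q4  q4 
(> = start, * = accepting)

start=q0; accept=q4,q6,q7; q0-a->q1; q0-b->q0; q0-c->q2; q1-a->q3; q1-b->q0; q1-c->q2; q2-a->q1; q2-b->q0; q2-c->q4; q3-a->q5; q3-b->q0; q3-c->q2; q4-a->q6; q4-b->q4; q4-c->q4; q5-a->q5; q5-b->q5; q5-c->q5; q6-a->q7; q6-b->q4; q6-c->q4; q7-a->q5; q7-b->q4; q7-c->q4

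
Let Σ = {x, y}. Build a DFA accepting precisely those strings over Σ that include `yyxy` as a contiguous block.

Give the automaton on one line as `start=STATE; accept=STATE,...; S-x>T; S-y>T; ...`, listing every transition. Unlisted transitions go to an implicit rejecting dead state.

Track how much of `yyxy` has been matched so far: state A is no progress, E is the absorbing accept state reached once `yyxy` has occurred. Intermediate states record partial matches; on a mismatch, fall back to the longest reusable overlap.
A 5-state machine:
       x  y 
>  A   A  B 
   B   A  C 
   C   D  C 
   D   A  E 
 * E   E  E 
(> = start, * = accepting)

start=A; accept=E; A-x>A; A-y>B; B-x>A; B-y>C; C-x>D; C-y>C; D-x>A; D-y>E; E-x>E; E-y>E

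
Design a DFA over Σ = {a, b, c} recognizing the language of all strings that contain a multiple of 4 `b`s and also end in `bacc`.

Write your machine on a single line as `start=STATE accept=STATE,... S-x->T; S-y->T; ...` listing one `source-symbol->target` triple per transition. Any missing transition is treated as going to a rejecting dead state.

start=S0; accept=S7; S0-a->S0; S0-b->S1; S0-c->S0; S1-a->S1; S1-b->S2; S1-c->S1; S2-a->S2; S2-b->S3; S2-c->S2; S3-a->S3; S3-b->S4; S3-c->S3; S4-a->S5; S4-b->S1; S4-c->S0; S5-a->S0; S5-b->S1; S5-c->S6; S6-a->S0; S6-b->S1; S6-c->S7; S7-a->S0; S7-b->S1; S7-c->S0

Build one automaton per condition and run them in lockstep. One (4 states) tracks the count of `b`s modulo 4; the other (5 states) tracks how much of the suffix `bacc` has currently been matched. Each combined state is a pair, one component from each; accept when both components accept. Equivalent product states are then merged.
With 8 states:
        a   b   c  
>  S0   S0  S1  S0 
   S1   S1  S2  S1 
   S2   S2  S3  S2 
   S3   S3  S4  S3 
   S4   S5  S1  S0 
   S5   S0  S1  S6 
   S6   S0  S1  S7 
 * S7   S0  S1  S0 
(> = start, * = accepting)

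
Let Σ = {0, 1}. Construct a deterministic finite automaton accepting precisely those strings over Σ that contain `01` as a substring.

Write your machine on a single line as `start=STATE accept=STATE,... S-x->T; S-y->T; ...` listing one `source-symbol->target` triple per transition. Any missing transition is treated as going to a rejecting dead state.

States S0..S1 record the length of the longest prefix of `01` that matches the current input suffix. Reaching S2 means `01` has been seen, and we stay there forever. Accept from S2.
A 3-state machine:
        0   1  
>  S0   S1  S0 
   S1   S1  S2 
 * S2   S2  S2 
(> = start, * = accepting)

start=S0; accept=S2; S0-0->S1; S0-1->S0; S1-0->S1; S1-1->S2; S2-0->S2; S2-1->S2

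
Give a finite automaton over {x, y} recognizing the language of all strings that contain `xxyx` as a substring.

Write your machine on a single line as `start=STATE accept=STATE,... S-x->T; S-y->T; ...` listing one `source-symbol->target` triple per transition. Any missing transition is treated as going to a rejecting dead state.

start=A; accept=E; A-x->B; A-y->A; B-x->C; B-y->A; C-x->C; C-y->D; D-x->E; D-y->A; E-x->E; E-y->E

Track how much of `xxyx` has been matched so far: state A is no progress, E is the absorbing accept state reached once `xxyx` has occurred. Intermediate states record partial matches; on a mismatch, fall back to the longest reusable overlap.
5 states suffice.
       x  y 
>  A   B  A 
   B   C  A 
   C   C  D 
   D   E  A 
 * E   E  E 
(> = start, * = accepting)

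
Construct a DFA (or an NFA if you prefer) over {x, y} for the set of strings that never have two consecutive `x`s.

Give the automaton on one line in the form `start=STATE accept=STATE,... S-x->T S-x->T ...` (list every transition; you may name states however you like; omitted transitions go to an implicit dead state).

This is the complement of 'contains `xx`'. Use the same substring-matching states — S0 through S2 holding how much of `xx` has just been matched — but flip the accepting set: everything except the trap S2 accepts.
        x   y  
>* S0   S1  S0 
 * S1   S2  S0 
   S2   S2  S2 
(> = start, * = accepting)

start=S0 accept=S0,S1 S0-x->S1 S0-y->S0 S1-x->S2 S1-y->S0 S2-x->S2 S2-y->S2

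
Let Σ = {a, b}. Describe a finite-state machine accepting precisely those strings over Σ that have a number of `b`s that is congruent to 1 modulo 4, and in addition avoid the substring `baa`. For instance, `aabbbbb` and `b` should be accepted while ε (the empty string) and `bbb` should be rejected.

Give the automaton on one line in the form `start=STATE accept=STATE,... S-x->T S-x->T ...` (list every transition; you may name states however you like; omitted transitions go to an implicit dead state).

Run two small machines in parallel and take their product. One (4 states) tracks the count of `b`s modulo 4; the other (4 states) tracks partial matches of the forbidden pattern `baa`. Each combined state is a pair, one component from each; accept when both components accept. Equivalent product states are then merged.
With 10 states:
        a   b  
>  s0   s0  s1 
 * s1   s2  s3 
 * s2   s4  s3 
   s3   s5  s6 
   s4   s4  s4 
   s5   s4  s6 
   s6   s7  s8 
   s7   s4  s8 
   s8   s9  s1 
   s9   s4  s1 
(> = start, * = accepting)

start=s0 accept=s1,s2 s0-a->s0 s0-b->s1 s1-a->s2 s1-b->s3 s2-a->s4 s2-b->s3 s3-a->s5 s3-b->s6 s4-a->s4 s4-b->s4 s5-a->s4 s5-b->s6 s6-a->s7 s6-b->s8 s7-a->s4 s7-b->s8 s8-a->s9 s8-b->s1 s9-a->s4 s9-b->s1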